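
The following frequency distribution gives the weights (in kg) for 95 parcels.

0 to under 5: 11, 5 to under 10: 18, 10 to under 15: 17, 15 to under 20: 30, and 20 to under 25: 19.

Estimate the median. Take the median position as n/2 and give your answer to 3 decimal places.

Cumulative frequencies: 11, 29, 46, 76, 95
n = 95; position = n/2 = 47.5.
This falls in the class 15 to under 20: L = 15, F = 46, f = 30, h = 5.
Median ≈ 15 + ((47.5 − 46) / 30) × 5 = 15.2500

15.250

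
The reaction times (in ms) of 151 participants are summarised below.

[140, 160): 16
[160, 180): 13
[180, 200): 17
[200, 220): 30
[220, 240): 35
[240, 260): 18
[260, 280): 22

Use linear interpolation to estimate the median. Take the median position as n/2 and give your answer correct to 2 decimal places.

Cumulative frequencies: 16, 29, 46, 76, 111, 129, 151
n = 151; position = n/2 = 75.5.
This falls in the class [200, 220): L = 200, F = 46, f = 30, h = 20.
Median ≈ 200 + ((75.5 − 46) / 30) × 20 = 219.6667

219.67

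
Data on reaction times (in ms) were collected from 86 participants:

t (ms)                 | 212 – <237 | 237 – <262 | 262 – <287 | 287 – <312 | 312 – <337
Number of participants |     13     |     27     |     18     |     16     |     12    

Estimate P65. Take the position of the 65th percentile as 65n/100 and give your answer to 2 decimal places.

Cumulative frequencies: 13, 40, 58, 74, 86
n = 86; position = 65n/100 = 55.9.
This falls in the class 262 – <287: L = 262, F = 40, f = 18, h = 25.
65th percentile ≈ 262 + ((55.9 − 40) / 18) × 25 = 284.0833

284.08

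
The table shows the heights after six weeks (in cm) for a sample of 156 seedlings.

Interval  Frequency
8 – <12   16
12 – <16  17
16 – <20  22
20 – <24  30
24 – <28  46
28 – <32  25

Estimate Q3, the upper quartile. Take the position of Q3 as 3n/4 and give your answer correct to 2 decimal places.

26.78

Cumulative frequencies: 16, 33, 55, 85, 131, 156
n = 156; position = 3n/4 = 117.
This falls in the class 24 – <28: L = 24, F = 85, f = 46, h = 4.
Upper quartile ≈ 24 + ((117 − 85) / 46) × 4 = 26.7826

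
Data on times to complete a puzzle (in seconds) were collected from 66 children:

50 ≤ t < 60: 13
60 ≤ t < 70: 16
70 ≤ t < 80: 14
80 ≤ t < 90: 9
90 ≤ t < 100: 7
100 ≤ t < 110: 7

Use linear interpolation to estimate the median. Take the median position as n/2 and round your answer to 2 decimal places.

72.86

Cumulative frequencies: 13, 29, 43, 52, 59, 66
n = 66; position = n/2 = 33.
This falls in the class 70 ≤ t < 80: L = 70, F = 29, f = 14, h = 10.
Median ≈ 70 + ((33 − 29) / 14) × 10 = 72.8571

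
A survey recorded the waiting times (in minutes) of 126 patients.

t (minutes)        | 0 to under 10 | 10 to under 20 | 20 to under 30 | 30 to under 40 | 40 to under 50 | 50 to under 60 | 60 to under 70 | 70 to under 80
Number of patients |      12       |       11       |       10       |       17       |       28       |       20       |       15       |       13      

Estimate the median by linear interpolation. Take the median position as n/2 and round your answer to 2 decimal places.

44.64

Cumulative frequencies: 12, 23, 33, 50, 78, 98, 113, 126
n = 126; position = n/2 = 63.
This falls in the class 40 to under 50: L = 40, F = 50, f = 28, h = 10.
Median ≈ 40 + ((63 − 50) / 28) × 10 = 44.6429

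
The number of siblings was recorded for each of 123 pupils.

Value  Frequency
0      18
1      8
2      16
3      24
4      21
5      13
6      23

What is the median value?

3

Cumulative frequencies: 18, 26, 42, 66, 87, 100, 123
n = 123, so the median is the value in position (n+1)/2 = 62.
Position 62 falls at value 3.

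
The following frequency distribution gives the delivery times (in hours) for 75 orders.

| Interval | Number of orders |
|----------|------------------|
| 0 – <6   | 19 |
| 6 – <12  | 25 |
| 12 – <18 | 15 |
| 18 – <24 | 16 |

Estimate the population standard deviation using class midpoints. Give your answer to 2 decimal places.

Midpoints: 3, 9, 15, 21
n = 75, Σfm = 843, mean = 11.2400
Σfm² = 12627
Σf(m − x̄)² = Σfm² − (Σfm)²/n = 12627 − 843²/75 = 3151.6800
Population variance = 3151.6800 / 75 = 42.0224
Standard deviation = √42.0224 = 6.4825

6.48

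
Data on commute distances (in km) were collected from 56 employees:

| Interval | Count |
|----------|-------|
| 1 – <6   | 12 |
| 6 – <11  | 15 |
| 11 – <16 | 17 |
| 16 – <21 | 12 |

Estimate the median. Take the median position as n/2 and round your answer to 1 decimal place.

Cumulative frequencies: 12, 27, 44, 56
n = 56; position = n/2 = 28.
This falls in the class 11 – <16: L = 11, F = 27, f = 17, h = 5.
Median ≈ 11 + ((28 − 27) / 17) × 5 = 11.2941

11.3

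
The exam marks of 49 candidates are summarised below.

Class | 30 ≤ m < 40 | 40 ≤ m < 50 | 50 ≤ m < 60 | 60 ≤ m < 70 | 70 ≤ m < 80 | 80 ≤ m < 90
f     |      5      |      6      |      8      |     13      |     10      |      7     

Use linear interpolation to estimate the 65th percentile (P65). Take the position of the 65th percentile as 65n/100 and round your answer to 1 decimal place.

69.9

Cumulative frequencies: 5, 11, 19, 32, 42, 49
n = 49; position = 65n/100 = 31.85.
This falls in the class 60 ≤ m < 70: L = 60, F = 19, f = 13, h = 10.
65th percentile ≈ 60 + ((31.85 − 19) / 13) × 10 = 69.8846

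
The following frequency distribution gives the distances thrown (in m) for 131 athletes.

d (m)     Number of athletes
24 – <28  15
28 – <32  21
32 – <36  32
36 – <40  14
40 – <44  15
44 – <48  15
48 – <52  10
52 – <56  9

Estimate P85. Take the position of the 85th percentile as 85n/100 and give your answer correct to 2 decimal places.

Cumulative frequencies: 15, 36, 68, 82, 97, 112, 122, 131
n = 131; position = 85n/100 = 111.35.
This falls in the class 44 – <48: L = 44, F = 97, f = 15, h = 4.
85th percentile ≈ 44 + ((111.35 − 97) / 15) × 4 = 47.8267

47.83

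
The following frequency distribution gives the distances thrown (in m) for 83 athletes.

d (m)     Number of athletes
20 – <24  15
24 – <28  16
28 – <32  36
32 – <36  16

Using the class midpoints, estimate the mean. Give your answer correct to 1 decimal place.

Midpoints: 22, 26, 30, 34
Σfm = 15×22 + 16×26 + 36×30 + 16×34 = 2370
n = Σf = 83
Mean = 2370 / 83 = 28.5542

28.6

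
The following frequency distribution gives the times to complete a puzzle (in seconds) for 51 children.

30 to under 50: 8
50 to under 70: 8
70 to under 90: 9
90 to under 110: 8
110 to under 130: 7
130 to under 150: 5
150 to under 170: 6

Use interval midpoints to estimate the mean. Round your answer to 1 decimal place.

Midpoints: 40, 60, 80, 100, 120, 140, 160
Σfm = 8×40 + 8×60 + 9×80 + 8×100 + 7×120 + 5×140 + 6×160 = 4820
n = Σf = 51
Mean = 4820 / 51 = 94.5098

94.5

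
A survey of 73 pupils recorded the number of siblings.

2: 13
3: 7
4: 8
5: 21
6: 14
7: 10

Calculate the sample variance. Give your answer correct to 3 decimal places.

Values: 2, 3, 4, 5, 6, 7
n = 73, Σfx = 338, mean = 4.6301
Σfx² = 1762
Σf(x − x̄)² = Σfx² − (Σfx)²/n = 1762 − 338²/73 = 197.0137
Sample variance = 197.0137 / 72 = 2.7363

2.736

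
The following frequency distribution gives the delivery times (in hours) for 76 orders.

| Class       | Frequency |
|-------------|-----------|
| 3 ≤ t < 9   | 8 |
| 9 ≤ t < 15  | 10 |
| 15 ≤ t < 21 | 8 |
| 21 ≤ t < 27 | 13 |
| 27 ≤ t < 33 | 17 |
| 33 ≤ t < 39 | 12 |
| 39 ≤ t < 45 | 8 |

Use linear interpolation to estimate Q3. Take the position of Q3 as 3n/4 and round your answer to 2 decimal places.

Cumulative frequencies: 8, 18, 26, 39, 56, 68, 76
n = 76; position = 3n/4 = 57.
This falls in the class 33 ≤ t < 39: L = 33, F = 56, f = 12, h = 6.
Upper quartile ≈ 33 + ((57 − 56) / 12) × 6 = 33.5000

33.50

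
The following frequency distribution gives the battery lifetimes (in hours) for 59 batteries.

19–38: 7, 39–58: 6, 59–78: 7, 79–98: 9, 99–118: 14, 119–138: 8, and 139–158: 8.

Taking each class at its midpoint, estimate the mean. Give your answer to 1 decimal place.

Midpoints: 28.5, 48.5, 68.5, 88.5, 108.5, 128.5, 148.5
Σfm = 7×28.5 + 6×48.5 + 7×68.5 + 9×88.5 + 14×108.5 + 8×128.5 + 8×148.5 = 5501.5
n = Σf = 59
Mean = 5501.5 / 59 = 93.2458

93.2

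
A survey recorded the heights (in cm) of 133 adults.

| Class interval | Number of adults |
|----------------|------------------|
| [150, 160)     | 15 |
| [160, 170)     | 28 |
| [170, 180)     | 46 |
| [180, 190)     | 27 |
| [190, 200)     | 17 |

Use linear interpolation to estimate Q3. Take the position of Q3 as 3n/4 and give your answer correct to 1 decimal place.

184.0

Cumulative frequencies: 15, 43, 89, 116, 133
n = 133; position = 3n/4 = 99.75.
This falls in the class [180, 190): L = 180, F = 89, f = 27, h = 10.
Upper quartile ≈ 180 + ((99.75 − 89) / 27) × 10 = 183.9815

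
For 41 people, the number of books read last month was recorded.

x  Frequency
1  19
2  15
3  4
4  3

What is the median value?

2

Cumulative frequencies: 19, 34, 38, 41
n = 41, so the median is the value in position (n+1)/2 = 21.
Position 21 falls at value 2.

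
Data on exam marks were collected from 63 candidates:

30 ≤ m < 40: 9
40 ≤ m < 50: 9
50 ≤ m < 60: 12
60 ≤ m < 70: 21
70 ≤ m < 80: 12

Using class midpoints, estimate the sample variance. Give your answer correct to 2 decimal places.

175.58

Midpoints: 35, 45, 55, 65, 75
n = 63, Σfm = 3645, mean = 57.8571
Σfm² = 221775
Σf(m − x̄)² = Σfm² − (Σfm)²/n = 221775 − 3645²/63 = 10885.7143
Sample variance = 10885.7143 / 62 = 175.5760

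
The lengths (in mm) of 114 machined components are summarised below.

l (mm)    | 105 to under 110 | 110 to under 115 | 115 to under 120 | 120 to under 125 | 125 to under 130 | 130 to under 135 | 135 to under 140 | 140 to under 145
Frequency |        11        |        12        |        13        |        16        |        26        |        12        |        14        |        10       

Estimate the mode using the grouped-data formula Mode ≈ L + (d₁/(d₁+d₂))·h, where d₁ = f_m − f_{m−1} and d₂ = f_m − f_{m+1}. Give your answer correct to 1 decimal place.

Modal class: 125 to under 130 (highest frequency 26).
d₁ = 26 − 16 = 10, d₂ = 26 − 12 = 14
Mode ≈ 125 + (10/(10+14)) × 5 = 125 + 2.0833 = 127.0833

127.1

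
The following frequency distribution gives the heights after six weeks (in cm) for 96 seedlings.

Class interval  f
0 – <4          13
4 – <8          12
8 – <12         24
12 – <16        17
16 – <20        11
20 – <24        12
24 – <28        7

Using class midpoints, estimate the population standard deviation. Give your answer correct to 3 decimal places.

7.083

Midpoints: 2, 6, 10, 14, 18, 22, 26
n = 96, Σfm = 1220, mean = 12.7083
Σfm² = 20320
Σf(m − x̄)² = Σfm² − (Σfm)²/n = 20320 − 1220²/96 = 4815.8333
Population variance = 4815.8333 / 96 = 50.1649
Standard deviation = √50.1649 = 7.0827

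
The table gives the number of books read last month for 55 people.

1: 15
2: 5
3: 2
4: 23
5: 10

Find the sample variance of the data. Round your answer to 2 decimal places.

2.35

Values: 1, 2, 3, 4, 5
n = 55, Σfx = 173, mean = 3.1455
Σfx² = 671
Σf(x − x̄)² = Σfx² − (Σfx)²/n = 671 − 173²/55 = 126.8364
Sample variance = 126.8364 / 54 = 2.3488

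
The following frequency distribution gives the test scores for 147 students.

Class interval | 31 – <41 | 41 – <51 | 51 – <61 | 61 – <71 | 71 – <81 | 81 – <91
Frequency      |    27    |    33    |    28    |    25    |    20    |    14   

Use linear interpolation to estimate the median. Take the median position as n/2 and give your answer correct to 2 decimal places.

Cumulative frequencies: 27, 60, 88, 113, 133, 147
n = 147; position = n/2 = 73.5.
This falls in the class 51 – <61: L = 51, F = 60, f = 28, h = 10.
Median ≈ 51 + ((73.5 − 60) / 28) × 10 = 55.8214

55.82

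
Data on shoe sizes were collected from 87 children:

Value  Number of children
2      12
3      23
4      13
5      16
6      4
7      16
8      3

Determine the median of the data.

Cumulative frequencies: 12, 35, 48, 64, 68, 84, 87
n = 87, so the median is the value in position (n+1)/2 = 44.
Position 44 falls at value 4.

4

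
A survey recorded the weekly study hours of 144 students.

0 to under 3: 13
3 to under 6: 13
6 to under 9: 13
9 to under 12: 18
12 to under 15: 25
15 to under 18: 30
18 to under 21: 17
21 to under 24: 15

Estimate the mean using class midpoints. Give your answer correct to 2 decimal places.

12.96

Midpoints: 1.5, 4.5, 7.5, 10.5, 13.5, 16.5, 19.5, 22.5
Σfm = 13×1.5 + 13×4.5 + 13×7.5 + 18×10.5 + 25×13.5 + 30×16.5 + 17×19.5 + 15×22.5 = 1866
n = Σf = 144
Mean = 1866 / 144 = 12.9583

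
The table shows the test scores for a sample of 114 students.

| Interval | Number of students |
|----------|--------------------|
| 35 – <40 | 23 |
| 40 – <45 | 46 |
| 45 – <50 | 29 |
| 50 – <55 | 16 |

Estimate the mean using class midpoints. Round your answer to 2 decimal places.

44.17

Midpoints: 37.5, 42.5, 47.5, 52.5
Σfm = 23×37.5 + 46×42.5 + 29×47.5 + 16×52.5 = 5035
n = Σf = 114
Mean = 5035 / 114 = 44.1667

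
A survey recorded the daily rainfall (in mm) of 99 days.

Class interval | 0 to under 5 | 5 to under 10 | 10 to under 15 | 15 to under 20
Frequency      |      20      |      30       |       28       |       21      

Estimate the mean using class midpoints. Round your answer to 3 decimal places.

10.025

Midpoints: 2.5, 7.5, 12.5, 17.5
Σfm = 20×2.5 + 30×7.5 + 28×12.5 + 21×17.5 = 992.5
n = Σf = 99
Mean = 992.5 / 99 = 10.0253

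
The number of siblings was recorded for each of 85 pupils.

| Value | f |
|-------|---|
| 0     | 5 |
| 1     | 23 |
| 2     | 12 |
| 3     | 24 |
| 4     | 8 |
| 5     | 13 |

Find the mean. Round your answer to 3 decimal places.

2.541

Values: 0, 1, 2, 3, 4, 5
Σfx = 5×0 + 23×1 + 12×2 + 24×3 + 8×4 + 13×5 = 216
n = Σf = 85
Mean = 216 / 85 = 2.5412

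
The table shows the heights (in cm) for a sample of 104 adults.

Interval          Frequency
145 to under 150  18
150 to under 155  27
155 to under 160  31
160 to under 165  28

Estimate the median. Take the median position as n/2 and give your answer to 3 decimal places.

Cumulative frequencies: 18, 45, 76, 104
n = 104; position = n/2 = 52.
This falls in the class 155 to under 160: L = 155, F = 45, f = 31, h = 5.
Median ≈ 155 + ((52 − 45) / 31) × 5 = 156.1290

156.129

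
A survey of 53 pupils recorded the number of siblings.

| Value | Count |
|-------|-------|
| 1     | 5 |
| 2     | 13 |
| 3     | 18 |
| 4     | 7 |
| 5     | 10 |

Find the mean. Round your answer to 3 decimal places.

Values: 1, 2, 3, 4, 5
Σfx = 5×1 + 13×2 + 18×3 + 7×4 + 10×5 = 163
n = Σf = 53
Mean = 163 / 53 = 3.0755

3.075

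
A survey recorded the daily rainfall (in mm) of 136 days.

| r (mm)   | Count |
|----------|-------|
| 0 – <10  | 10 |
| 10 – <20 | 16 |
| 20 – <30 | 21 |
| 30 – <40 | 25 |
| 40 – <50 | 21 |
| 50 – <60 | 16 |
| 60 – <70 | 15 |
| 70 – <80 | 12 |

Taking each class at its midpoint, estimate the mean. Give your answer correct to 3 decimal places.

Midpoints: 5, 15, 25, 35, 45, 55, 65, 75
Σfm = 10×5 + 16×15 + 21×25 + 25×35 + 21×45 + 16×55 + 15×65 + 12×75 = 5390
n = Σf = 136
Mean = 5390 / 136 = 39.6324

39.632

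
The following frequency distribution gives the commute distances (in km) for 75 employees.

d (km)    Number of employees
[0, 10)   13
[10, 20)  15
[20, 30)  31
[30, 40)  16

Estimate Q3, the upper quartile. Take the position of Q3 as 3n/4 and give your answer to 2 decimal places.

29.11

Cumulative frequencies: 13, 28, 59, 75
n = 75; position = 3n/4 = 56.25.
This falls in the class [20, 30): L = 20, F = 28, f = 31, h = 10.
Upper quartile ≈ 20 + ((56.25 − 28) / 31) × 10 = 29.1129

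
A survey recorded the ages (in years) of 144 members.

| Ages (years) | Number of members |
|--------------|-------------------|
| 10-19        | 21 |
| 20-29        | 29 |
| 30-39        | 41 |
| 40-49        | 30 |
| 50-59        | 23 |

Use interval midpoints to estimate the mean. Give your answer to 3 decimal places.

34.847

Midpoints: 14.5, 24.5, 34.5, 44.5, 54.5
Σfm = 21×14.5 + 29×24.5 + 41×34.5 + 30×44.5 + 23×54.5 = 5018
n = Σf = 144
Mean = 5018 / 144 = 34.8472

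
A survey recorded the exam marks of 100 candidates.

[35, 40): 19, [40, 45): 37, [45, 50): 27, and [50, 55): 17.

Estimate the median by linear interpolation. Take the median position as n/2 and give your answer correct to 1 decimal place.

Cumulative frequencies: 19, 56, 83, 100
n = 100; position = n/2 = 50.
This falls in the class [40, 45): L = 40, F = 19, f = 37, h = 5.
Median ≈ 40 + ((50 − 19) / 37) × 5 = 44.1892

44.2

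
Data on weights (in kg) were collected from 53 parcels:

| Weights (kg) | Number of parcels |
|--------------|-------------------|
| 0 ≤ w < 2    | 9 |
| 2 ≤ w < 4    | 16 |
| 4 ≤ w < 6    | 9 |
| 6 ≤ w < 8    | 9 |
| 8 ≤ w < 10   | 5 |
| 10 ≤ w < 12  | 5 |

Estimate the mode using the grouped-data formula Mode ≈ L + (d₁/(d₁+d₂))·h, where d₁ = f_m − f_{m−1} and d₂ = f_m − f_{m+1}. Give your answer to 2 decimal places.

3.00

Modal class: 2 ≤ w < 4 (highest frequency 16).
d₁ = 16 − 9 = 7, d₂ = 16 − 9 = 7
Mode ≈ 2 + (7/(7+7)) × 2 = 2 + 1.0000 = 3.0000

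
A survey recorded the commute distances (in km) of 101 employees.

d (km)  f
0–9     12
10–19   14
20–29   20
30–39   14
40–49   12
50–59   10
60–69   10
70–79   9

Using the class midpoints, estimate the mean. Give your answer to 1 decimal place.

Midpoints: 4.5, 14.5, 24.5, 34.5, 44.5, 54.5, 64.5, 74.5
Σfm = 12×4.5 + 14×14.5 + 20×24.5 + 14×34.5 + 12×44.5 + 10×54.5 + 10×64.5 + 9×74.5 = 3624.5
n = Σf = 101
Mean = 3624.5 / 101 = 35.8861

35.9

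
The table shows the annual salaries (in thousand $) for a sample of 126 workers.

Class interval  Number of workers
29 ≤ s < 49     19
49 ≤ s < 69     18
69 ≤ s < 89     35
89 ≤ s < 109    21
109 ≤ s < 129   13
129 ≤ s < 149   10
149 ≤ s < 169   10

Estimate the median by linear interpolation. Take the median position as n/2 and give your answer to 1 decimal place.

83.9

Cumulative frequencies: 19, 37, 72, 93, 106, 116, 126
n = 126; position = n/2 = 63.
This falls in the class 69 ≤ s < 89: L = 69, F = 37, f = 35, h = 20.
Median ≈ 69 + ((63 − 37) / 35) × 20 = 83.8571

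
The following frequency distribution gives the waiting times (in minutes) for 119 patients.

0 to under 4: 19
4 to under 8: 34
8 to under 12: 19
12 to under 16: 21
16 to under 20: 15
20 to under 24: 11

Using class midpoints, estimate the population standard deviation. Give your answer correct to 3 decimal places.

Midpoints: 2, 6, 10, 14, 18, 22
n = 119, Σfm = 1238, mean = 10.4034
Σfm² = 17500
Σf(m − x̄)² = Σfm² − (Σfm)²/n = 17500 − 1238²/119 = 4620.6387
Population variance = 4620.6387 / 119 = 38.8289
Standard deviation = √38.8289 = 6.2313

6.231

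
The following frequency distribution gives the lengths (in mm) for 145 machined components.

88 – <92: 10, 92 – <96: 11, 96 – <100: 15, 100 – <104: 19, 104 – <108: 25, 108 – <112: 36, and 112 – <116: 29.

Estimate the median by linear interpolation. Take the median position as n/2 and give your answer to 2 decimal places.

106.80

Cumulative frequencies: 10, 21, 36, 55, 80, 116, 145
n = 145; position = n/2 = 72.5.
This falls in the class 104 – <108: L = 104, F = 55, f = 25, h = 4.
Median ≈ 104 + ((72.5 − 55) / 25) × 4 = 106.8000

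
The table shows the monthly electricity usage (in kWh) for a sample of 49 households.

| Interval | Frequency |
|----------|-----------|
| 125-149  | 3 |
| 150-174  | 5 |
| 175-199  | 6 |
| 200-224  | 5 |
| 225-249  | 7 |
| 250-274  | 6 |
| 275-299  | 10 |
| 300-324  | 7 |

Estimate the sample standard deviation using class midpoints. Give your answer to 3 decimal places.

54.822

Midpoints: 137, 162, 187, 212, 237, 262, 287, 312
n = 49, Σfm = 11688, mean = 238.5306
Σfm² = 2932206
Σf(m − x̄)² = Σfm² − (Σfm)²/n = 2932206 − 11688²/49 = 144260.2041
Sample variance = 144260.2041 / 48 = 3005.4209
Standard deviation = √3005.4209 = 54.8217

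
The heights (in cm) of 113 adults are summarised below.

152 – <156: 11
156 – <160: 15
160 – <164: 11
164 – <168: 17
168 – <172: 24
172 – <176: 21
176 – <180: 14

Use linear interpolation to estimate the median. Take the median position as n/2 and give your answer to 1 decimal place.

Cumulative frequencies: 11, 26, 37, 54, 78, 99, 113
n = 113; position = n/2 = 56.5.
This falls in the class 168 – <172: L = 168, F = 54, f = 24, h = 4.
Median ≈ 168 + ((56.5 − 54) / 24) × 4 = 168.4167

168.4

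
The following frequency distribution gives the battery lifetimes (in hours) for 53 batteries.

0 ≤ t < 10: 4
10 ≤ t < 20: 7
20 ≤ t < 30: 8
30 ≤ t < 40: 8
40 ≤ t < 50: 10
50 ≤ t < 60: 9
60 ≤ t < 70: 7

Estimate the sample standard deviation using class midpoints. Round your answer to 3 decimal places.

Midpoints: 5, 15, 25, 35, 45, 55, 65
n = 53, Σfm = 2005, mean = 37.8302
Σfm² = 93525
Σf(m − x̄)² = Σfm² − (Σfm)²/n = 93525 − 2005²/53 = 17675.4717
Sample variance = 17675.4717 / 52 = 339.9129
Standard deviation = √339.9129 = 18.4367

18.437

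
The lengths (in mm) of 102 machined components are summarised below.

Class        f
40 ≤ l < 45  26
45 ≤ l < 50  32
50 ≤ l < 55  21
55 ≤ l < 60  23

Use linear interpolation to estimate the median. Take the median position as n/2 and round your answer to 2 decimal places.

Cumulative frequencies: 26, 58, 79, 102
n = 102; position = n/2 = 51.
This falls in the class 45 ≤ l < 50: L = 45, F = 26, f = 32, h = 5.
Median ≈ 45 + ((51 − 26) / 32) × 5 = 48.9062

48.91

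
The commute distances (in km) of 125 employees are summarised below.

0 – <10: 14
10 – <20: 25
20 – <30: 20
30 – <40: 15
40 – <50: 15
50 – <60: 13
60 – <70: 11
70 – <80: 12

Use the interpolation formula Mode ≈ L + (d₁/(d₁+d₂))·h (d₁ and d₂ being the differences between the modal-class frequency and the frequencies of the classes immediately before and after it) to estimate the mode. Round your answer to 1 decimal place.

Modal class: 10 – <20 (highest frequency 25).
d₁ = 25 − 14 = 11, d₂ = 25 − 20 = 5
Mode ≈ 10 + (11/(11+5)) × 10 = 10 + 6.8750 = 16.8750

16.9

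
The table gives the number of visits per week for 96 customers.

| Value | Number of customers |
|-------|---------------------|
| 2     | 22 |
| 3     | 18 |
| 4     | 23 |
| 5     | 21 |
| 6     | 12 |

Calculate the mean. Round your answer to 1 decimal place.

3.8

Values: 2, 3, 4, 5, 6
Σfx = 22×2 + 18×3 + 23×4 + 21×5 + 12×6 = 367
n = Σf = 96
Mean = 367 / 96 = 3.8229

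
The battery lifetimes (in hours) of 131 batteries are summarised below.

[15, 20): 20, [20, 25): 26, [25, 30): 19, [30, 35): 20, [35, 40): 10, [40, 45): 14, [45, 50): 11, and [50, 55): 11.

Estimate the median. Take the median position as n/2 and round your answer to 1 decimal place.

Cumulative frequencies: 20, 46, 65, 85, 95, 109, 120, 131
n = 131; position = n/2 = 65.5.
This falls in the class [30, 35): L = 30, F = 65, f = 20, h = 5.
Median ≈ 30 + ((65.5 − 65) / 20) × 5 = 30.1250

30.1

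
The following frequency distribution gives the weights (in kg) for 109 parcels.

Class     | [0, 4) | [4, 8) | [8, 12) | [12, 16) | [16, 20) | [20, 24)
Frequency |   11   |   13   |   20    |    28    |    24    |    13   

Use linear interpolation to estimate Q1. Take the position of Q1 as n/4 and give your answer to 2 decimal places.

Cumulative frequencies: 11, 24, 44, 72, 96, 109
n = 109; position = n/4 = 27.25.
This falls in the class [8, 12): L = 8, F = 24, f = 20, h = 4.
Lower quartile ≈ 8 + ((27.25 − 24) / 20) × 4 = 8.6500

8.65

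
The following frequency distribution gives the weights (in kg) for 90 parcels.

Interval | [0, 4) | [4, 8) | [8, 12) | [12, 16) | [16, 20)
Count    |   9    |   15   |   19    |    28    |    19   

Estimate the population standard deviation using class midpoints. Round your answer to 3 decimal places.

5.040

Midpoints: 2, 6, 10, 14, 18
n = 90, Σfm = 1032, mean = 11.4667
Σfm² = 14120
Σf(m − x̄)² = Σfm² − (Σfm)²/n = 14120 − 1032²/90 = 2286.4000
Population variance = 2286.4000 / 90 = 25.4044
Standard deviation = √25.4044 = 5.0403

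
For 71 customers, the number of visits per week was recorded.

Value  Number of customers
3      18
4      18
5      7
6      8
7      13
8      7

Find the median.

Cumulative frequencies: 18, 36, 43, 51, 64, 71
n = 71, so the median is the value in position (n+1)/2 = 36.
Position 36 falls at value 4.

4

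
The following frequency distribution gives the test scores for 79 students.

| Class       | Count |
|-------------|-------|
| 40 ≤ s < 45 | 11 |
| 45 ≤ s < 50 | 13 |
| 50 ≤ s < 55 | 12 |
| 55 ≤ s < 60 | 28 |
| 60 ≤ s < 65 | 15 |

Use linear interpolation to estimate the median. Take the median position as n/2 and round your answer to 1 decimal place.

Cumulative frequencies: 11, 24, 36, 64, 79
n = 79; position = n/2 = 39.5.
This falls in the class 55 ≤ s < 60: L = 55, F = 36, f = 28, h = 5.
Median ≈ 55 + ((39.5 − 36) / 28) × 5 = 55.6250

55.6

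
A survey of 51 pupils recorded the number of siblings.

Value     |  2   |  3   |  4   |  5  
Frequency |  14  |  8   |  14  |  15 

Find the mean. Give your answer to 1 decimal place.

Values: 2, 3, 4, 5
Σfx = 14×2 + 8×3 + 14×4 + 15×5 = 183
n = Σf = 51
Mean = 183 / 51 = 3.5882

3.6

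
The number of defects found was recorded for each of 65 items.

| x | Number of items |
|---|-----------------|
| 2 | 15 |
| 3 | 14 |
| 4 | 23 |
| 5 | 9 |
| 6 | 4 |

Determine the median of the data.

Cumulative frequencies: 15, 29, 52, 61, 65
n = 65, so the median is the value in position (n+1)/2 = 33.
Position 33 falls at value 4.

4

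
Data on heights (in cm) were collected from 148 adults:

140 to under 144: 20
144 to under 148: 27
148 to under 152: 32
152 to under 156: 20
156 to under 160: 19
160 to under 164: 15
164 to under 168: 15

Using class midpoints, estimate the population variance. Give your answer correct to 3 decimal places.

55.755

Midpoints: 142, 146, 150, 154, 158, 162, 166
n = 148, Σfm = 22584, mean = 152.5946
Σfm² = 3454448
Σf(m − x̄)² = Σfm² − (Σfm)²/n = 3454448 − 22584²/148 = 8251.6757
Population variance = 8251.6757 / 148 = 55.7546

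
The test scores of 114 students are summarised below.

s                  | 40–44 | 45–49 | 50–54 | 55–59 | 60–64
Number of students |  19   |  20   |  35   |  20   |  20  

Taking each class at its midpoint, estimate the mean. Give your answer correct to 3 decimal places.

52.088

Midpoints: 42, 47, 52, 57, 62
Σfm = 19×42 + 20×47 + 35×52 + 20×57 + 20×62 = 5938
n = Σf = 114
Mean = 5938 / 114 = 52.0877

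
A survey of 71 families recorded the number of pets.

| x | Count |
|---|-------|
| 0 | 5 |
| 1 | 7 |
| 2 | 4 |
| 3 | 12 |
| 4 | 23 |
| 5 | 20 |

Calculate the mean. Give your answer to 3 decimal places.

Values: 0, 1, 2, 3, 4, 5
Σfx = 5×0 + 7×1 + 4×2 + 12×3 + 23×4 + 20×5 = 243
n = Σf = 71
Mean = 243 / 71 = 3.4225

3.423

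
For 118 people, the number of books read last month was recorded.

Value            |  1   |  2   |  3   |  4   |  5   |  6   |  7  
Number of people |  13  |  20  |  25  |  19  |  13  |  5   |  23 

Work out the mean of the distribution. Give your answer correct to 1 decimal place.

Values: 1, 2, 3, 4, 5, 6, 7
Σfx = 13×1 + 20×2 + 25×3 + 19×4 + 13×5 + 5×6 + 23×7 = 460
n = Σf = 118
Mean = 460 / 118 = 3.8983

3.9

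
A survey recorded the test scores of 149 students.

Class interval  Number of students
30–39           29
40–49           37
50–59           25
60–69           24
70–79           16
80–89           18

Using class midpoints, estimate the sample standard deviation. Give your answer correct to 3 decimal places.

16.470

Midpoints: 34.5, 44.5, 54.5, 64.5, 74.5, 84.5
n = 149, Σfm = 8270.5, mean = 55.5067
Σfm² = 499217.25
Σf(m − x̄)² = Σfm² − (Σfm)²/n = 499217.25 − 8270.5²/149 = 40148.9933
Sample variance = 40148.9933 / 148 = 271.2770
Standard deviation = √271.2770 = 16.4705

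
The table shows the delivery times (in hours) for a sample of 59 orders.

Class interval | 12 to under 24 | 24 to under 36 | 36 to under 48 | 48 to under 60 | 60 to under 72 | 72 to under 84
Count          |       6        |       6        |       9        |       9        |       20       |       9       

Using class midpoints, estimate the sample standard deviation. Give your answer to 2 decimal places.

Midpoints: 18, 30, 42, 54, 66, 78
n = 59, Σfm = 3174, mean = 53.7966
Σfm² = 191340
Σf(m − x̄)² = Σfm² − (Σfm)²/n = 191340 − 3174²/59 = 20589.5593
Sample variance = 20589.5593 / 58 = 354.9924
Standard deviation = √354.9924 = 18.8412

18.84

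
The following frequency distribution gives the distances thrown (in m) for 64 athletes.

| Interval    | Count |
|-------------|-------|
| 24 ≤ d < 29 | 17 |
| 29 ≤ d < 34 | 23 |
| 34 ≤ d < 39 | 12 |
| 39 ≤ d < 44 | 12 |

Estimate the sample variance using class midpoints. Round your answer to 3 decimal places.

28.317

Midpoints: 26.5, 31.5, 36.5, 41.5
n = 64, Σfm = 2111, mean = 32.9844
Σfm² = 71414
Σf(m − x̄)² = Σfm² − (Σfm)²/n = 71414 − 2111²/64 = 1783.9844
Sample variance = 1783.9844 / 63 = 28.3172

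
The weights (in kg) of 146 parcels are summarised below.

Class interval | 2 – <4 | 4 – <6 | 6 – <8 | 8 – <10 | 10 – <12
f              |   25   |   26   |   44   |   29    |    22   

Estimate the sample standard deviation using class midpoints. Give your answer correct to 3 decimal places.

Midpoints: 3, 5, 7, 9, 11
n = 146, Σfm = 1016, mean = 6.9589
Σfm² = 8042
Σf(m − x̄)² = Σfm² − (Σfm)²/n = 8042 − 1016²/146 = 971.7534
Sample variance = 971.7534 / 145 = 6.7017
Standard deviation = √6.7017 = 2.5888

2.589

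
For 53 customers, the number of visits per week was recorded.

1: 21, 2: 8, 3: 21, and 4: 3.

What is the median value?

2

Cumulative frequencies: 21, 29, 50, 53
n = 53, so the median is the value in position (n+1)/2 = 27.
Position 27 falls at value 2.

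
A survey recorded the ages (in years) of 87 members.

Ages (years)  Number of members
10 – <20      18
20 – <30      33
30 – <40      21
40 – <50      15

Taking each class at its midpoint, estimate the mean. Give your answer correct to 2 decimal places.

Midpoints: 15, 25, 35, 45
Σfm = 18×15 + 33×25 + 21×35 + 15×45 = 2505
n = Σf = 87
Mean = 2505 / 87 = 28.7931

28.79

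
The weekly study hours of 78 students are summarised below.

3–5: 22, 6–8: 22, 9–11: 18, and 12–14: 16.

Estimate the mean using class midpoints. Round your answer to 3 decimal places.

Midpoints: 4, 7, 10, 13
Σfm = 22×4 + 22×7 + 18×10 + 16×13 = 630
n = Σf = 78
Mean = 630 / 78 = 8.0769

8.077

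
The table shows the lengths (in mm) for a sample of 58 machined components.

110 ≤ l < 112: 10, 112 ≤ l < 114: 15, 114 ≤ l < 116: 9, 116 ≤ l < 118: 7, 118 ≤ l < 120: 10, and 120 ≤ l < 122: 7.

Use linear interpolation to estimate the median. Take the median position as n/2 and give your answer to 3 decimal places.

Cumulative frequencies: 10, 25, 34, 41, 51, 58
n = 58; position = n/2 = 29.
This falls in the class 114 ≤ l < 116: L = 114, F = 25, f = 9, h = 2.
Median ≈ 114 + ((29 − 25) / 9) × 2 = 114.8889

114.889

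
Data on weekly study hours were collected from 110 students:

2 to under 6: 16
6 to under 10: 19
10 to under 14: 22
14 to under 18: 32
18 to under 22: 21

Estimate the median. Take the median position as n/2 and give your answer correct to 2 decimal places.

13.64

Cumulative frequencies: 16, 35, 57, 89, 110
n = 110; position = n/2 = 55.
This falls in the class 10 to under 14: L = 10, F = 35, f = 22, h = 4.
Median ≈ 10 + ((55 − 35) / 22) × 4 = 13.6364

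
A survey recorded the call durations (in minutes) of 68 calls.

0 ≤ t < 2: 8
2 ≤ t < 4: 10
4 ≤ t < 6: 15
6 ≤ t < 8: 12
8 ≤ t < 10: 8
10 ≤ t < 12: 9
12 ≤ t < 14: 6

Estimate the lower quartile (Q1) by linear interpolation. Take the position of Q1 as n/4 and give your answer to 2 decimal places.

Cumulative frequencies: 8, 18, 33, 45, 53, 62, 68
n = 68; position = n/4 = 17.
This falls in the class 2 ≤ t < 4: L = 2, F = 8, f = 10, h = 2.
Lower quartile ≈ 2 + ((17 − 8) / 10) × 2 = 3.8000

3.80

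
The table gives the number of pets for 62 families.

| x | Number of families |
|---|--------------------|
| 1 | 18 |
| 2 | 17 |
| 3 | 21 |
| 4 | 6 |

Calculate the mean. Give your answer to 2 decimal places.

Values: 1, 2, 3, 4
Σfx = 18×1 + 17×2 + 21×3 + 6×4 = 139
n = Σf = 62
Mean = 139 / 62 = 2.2419

2.24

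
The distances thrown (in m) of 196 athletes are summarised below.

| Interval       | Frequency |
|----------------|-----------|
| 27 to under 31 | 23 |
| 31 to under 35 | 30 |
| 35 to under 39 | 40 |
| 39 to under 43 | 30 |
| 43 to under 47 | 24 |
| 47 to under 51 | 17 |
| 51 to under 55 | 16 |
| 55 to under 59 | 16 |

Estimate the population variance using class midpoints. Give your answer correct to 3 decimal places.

Midpoints: 29, 33, 37, 41, 45, 49, 53, 57
n = 196, Σfm = 8040, mean = 41.0204
Σfm² = 343548
Σf(m − x̄)² = Σfm² − (Σfm)²/n = 343548 − 8040²/196 = 13743.9184
Population variance = 13743.9184 / 196 = 70.1220

70.122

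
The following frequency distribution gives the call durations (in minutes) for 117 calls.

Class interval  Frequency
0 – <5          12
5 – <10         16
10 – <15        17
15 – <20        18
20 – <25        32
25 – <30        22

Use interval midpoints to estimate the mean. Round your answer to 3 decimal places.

Midpoints: 2.5, 7.5, 12.5, 17.5, 22.5, 27.5
Σfm = 12×2.5 + 16×7.5 + 17×12.5 + 18×17.5 + 32×22.5 + 22×27.5 = 2002.5
n = Σf = 117
Mean = 2002.5 / 117 = 17.1154

17.115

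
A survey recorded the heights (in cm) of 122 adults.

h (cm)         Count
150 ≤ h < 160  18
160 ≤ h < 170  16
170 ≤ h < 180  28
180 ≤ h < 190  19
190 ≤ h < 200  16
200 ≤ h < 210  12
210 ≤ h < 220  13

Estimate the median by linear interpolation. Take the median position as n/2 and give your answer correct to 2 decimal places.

179.64

Cumulative frequencies: 18, 34, 62, 81, 97, 109, 122
n = 122; position = n/2 = 61.
This falls in the class 170 ≤ h < 180: L = 170, F = 34, f = 28, h = 10.
Median ≈ 170 + ((61 − 34) / 28) × 10 = 179.6429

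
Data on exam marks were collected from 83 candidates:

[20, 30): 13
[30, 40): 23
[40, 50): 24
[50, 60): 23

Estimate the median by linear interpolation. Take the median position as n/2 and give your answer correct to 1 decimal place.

42.3

Cumulative frequencies: 13, 36, 60, 83
n = 83; position = n/2 = 41.5.
This falls in the class [40, 50): L = 40, F = 36, f = 24, h = 10.
Median ≈ 40 + ((41.5 − 36) / 24) × 10 = 42.2917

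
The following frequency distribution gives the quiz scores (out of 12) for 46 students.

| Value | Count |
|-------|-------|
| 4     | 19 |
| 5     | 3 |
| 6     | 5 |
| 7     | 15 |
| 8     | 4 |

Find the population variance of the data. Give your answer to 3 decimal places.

2.238

Values: 4, 5, 6, 7, 8
n = 46, Σfx = 258, mean = 5.6087
Σfx² = 1550
Σf(x − x̄)² = Σfx² − (Σfx)²/n = 1550 − 258²/46 = 102.9565
Population variance = 102.9565 / 46 = 2.2382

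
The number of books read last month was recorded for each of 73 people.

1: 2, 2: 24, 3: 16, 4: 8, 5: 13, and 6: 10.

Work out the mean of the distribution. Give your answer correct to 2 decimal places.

Values: 1, 2, 3, 4, 5, 6
Σfx = 2×1 + 24×2 + 16×3 + 8×4 + 13×5 + 10×6 = 255
n = Σf = 73
Mean = 255 / 73 = 3.4932

3.49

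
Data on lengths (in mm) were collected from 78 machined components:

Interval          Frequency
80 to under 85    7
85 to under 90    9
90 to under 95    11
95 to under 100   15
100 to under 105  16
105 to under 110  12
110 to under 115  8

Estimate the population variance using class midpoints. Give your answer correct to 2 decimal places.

Midpoints: 82.5, 87.5, 92.5, 97.5, 102.5, 107.5, 112.5
n = 78, Σfm = 7675, mean = 98.3974
Σfm² = 761287.5
Σf(m − x̄)² = Σfm² − (Σfm)²/n = 761287.5 − 7675²/78 = 6087.1795
Population variance = 6087.1795 / 78 = 78.0408

78.04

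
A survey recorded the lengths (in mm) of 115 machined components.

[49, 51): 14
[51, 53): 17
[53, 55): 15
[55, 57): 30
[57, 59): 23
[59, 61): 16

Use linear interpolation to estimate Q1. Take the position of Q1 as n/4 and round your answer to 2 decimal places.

Cumulative frequencies: 14, 31, 46, 76, 99, 115
n = 115; position = n/4 = 28.75.
This falls in the class [51, 53): L = 51, F = 14, f = 17, h = 2.
Lower quartile ≈ 51 + ((28.75 − 14) / 17) × 2 = 52.7353

52.74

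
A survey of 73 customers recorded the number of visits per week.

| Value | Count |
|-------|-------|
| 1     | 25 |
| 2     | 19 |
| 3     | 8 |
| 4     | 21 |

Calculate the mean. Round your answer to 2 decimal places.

2.34

Values: 1, 2, 3, 4
Σfx = 25×1 + 19×2 + 8×3 + 21×4 = 171
n = Σf = 73
Mean = 171 / 73 = 2.3425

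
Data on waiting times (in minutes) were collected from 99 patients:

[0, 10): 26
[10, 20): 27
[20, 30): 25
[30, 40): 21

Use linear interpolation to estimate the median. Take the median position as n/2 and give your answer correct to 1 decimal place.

Cumulative frequencies: 26, 53, 78, 99
n = 99; position = n/2 = 49.5.
This falls in the class [10, 20): L = 10, F = 26, f = 27, h = 10.
Median ≈ 10 + ((49.5 − 26) / 27) × 10 = 18.7037

18.7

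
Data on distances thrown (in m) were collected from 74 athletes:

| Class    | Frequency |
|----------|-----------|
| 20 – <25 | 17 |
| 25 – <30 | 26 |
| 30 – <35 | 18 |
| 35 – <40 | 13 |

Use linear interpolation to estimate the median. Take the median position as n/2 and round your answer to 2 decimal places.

28.85

Cumulative frequencies: 17, 43, 61, 74
n = 74; position = n/2 = 37.
This falls in the class 25 – <30: L = 25, F = 17, f = 26, h = 5.
Median ≈ 25 + ((37 − 17) / 26) × 5 = 28.8462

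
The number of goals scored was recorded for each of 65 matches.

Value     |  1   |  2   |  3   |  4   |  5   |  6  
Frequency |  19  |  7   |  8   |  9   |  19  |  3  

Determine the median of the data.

3

Cumulative frequencies: 19, 26, 34, 43, 62, 65
n = 65, so the median is the value in position (n+1)/2 = 33.
Position 33 falls at value 3.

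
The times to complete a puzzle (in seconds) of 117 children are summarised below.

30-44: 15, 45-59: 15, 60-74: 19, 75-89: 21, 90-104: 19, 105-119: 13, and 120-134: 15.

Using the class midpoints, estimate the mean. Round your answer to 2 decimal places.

81.49

Midpoints: 37, 52, 67, 82, 97, 112, 127
Σfm = 15×37 + 15×52 + 19×67 + 21×82 + 19×97 + 13×112 + 15×127 = 9534
n = Σf = 117
Mean = 9534 / 117 = 81.4872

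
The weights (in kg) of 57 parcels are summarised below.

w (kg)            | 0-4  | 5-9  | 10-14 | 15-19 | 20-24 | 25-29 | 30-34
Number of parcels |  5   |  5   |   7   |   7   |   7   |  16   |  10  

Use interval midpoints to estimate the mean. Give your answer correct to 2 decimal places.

Midpoints: 2, 7, 12, 17, 22, 27, 32
Σfm = 5×2 + 5×7 + 7×12 + 7×17 + 7×22 + 16×27 + 10×32 = 1154
n = Σf = 57
Mean = 1154 / 57 = 20.2456

20.25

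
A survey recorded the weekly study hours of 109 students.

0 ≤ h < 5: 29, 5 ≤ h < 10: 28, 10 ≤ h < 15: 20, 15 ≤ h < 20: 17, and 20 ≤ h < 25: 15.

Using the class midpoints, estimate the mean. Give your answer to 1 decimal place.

10.7

Midpoints: 2.5, 7.5, 12.5, 17.5, 22.5
Σfm = 29×2.5 + 28×7.5 + 20×12.5 + 17×17.5 + 15×22.5 = 1167.5
n = Σf = 109
Mean = 1167.5 / 109 = 10.7110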